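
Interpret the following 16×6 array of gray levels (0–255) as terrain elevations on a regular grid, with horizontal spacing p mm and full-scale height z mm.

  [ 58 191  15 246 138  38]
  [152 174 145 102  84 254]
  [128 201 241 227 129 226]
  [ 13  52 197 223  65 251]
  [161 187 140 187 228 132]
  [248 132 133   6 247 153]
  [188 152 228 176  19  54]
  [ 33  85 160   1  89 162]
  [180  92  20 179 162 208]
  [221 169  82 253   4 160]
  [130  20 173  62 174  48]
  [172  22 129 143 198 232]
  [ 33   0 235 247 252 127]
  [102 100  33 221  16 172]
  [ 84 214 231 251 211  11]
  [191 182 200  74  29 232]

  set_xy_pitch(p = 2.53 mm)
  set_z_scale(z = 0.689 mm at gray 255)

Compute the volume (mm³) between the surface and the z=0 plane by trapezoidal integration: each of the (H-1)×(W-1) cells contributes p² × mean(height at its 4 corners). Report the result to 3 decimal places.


height_mm = gray/255 × 0.689; cell vol = 2.53² × mean(4 corners)
unit = 2.53² × 0.689 / (4×255) = 0.00432375 mm³ per gray-sum
row 0: Σ corner-gray over 5 cells = 2692  → 11.6395
row 1: Σ corner-gray over 5 cells = 3366  → 14.5537
row 2: Σ corner-gray over 5 cells = 3288  → 14.2165
row 3: Σ corner-gray over 5 cells = 3115  → 13.4685
row 4: Σ corner-gray over 5 cells = 3214  → 13.8965
row 5: Σ corner-gray over 5 cells = 2829  → 12.2319
row 6: Σ corner-gray over 5 cells = 2257  → 9.7587
row 7: Σ corner-gray over 5 cells = 2159  → 9.3350
row 8: Σ corner-gray over 5 cells = 2691  → 11.6352
row 9: Σ corner-gray over 5 cells = 2433  → 10.5197
row 10: Σ corner-gray over 5 cells = 2424  → 10.4808
row 11: Σ corner-gray over 5 cells = 3016  → 13.0404
row 12: Σ corner-gray over 5 cells = 2642  → 11.4233
row 13: Σ corner-gray over 5 cells = 2923  → 12.6383
row 14: Σ corner-gray over 5 cells = 3302  → 14.2770
Σ rows: total corner-gray = 42351  → 183.1149 mm³

183.115


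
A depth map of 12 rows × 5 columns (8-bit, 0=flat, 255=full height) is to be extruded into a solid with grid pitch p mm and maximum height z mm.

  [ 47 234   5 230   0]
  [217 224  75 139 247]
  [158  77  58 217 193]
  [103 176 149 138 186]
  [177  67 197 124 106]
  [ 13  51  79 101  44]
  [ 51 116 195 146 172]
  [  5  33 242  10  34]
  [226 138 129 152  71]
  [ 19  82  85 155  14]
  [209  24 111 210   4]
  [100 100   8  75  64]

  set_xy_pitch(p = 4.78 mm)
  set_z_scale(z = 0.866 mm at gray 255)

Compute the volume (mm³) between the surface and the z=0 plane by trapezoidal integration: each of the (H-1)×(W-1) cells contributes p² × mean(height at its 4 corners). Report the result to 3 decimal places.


403.746

height_mm = gray/255 × 0.866; cell vol = 4.78² × mean(4 corners)
unit = 4.78² × 0.866 / (4×255) = 0.0193987 mm³ per gray-sum
row 0: Σ corner-gray over 4 cells = 2325  → 45.1021
row 1: Σ corner-gray over 4 cells = 2395  → 46.4600
row 2: Σ corner-gray over 4 cells = 2270  → 44.0351
row 3: Σ corner-gray over 4 cells = 2274  → 44.1127
row 4: Σ corner-gray over 4 cells = 1578  → 30.6112
row 5: Σ corner-gray over 4 cells = 1656  → 32.1243
row 6: Σ corner-gray over 4 cells = 1746  → 33.8702
row 7: Σ corner-gray over 4 cells = 1744  → 33.8314
row 8: Σ corner-gray over 4 cells = 1812  → 35.1505
row 9: Σ corner-gray over 4 cells = 1580  → 30.6500
row 10: Σ corner-gray over 4 cells = 1433  → 27.7984
Σ rows: total corner-gray = 20813  → 403.7460 mm³


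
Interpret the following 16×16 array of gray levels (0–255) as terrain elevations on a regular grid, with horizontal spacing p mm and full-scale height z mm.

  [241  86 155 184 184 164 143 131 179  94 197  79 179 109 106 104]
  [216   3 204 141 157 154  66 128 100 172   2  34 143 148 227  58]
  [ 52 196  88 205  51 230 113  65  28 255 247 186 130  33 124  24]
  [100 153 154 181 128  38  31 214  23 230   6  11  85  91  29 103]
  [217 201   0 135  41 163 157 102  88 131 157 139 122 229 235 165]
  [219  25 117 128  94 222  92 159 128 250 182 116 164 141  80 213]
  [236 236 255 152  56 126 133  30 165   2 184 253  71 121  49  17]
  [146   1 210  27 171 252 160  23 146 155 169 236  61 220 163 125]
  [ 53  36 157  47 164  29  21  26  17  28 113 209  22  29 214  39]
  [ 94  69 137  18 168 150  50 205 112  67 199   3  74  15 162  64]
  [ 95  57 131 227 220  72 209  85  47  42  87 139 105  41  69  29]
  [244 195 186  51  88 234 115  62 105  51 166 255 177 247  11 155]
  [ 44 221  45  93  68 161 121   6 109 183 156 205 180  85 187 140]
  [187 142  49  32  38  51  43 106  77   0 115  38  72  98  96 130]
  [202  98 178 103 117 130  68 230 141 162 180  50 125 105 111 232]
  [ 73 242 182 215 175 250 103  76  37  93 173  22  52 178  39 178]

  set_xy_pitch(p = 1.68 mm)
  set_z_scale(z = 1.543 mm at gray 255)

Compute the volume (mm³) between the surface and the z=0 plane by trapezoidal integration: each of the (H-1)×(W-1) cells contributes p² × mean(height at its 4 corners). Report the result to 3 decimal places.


462.497

height_mm = gray/255 × 1.543; cell vol = 1.68² × mean(4 corners)
unit = 1.68² × 1.543 / (4×255) = 0.00426957 mm³ per gray-sum
row 0: Σ corner-gray over 15 cells = 7957  → 33.9730
row 1: Σ corner-gray over 15 cells = 7610  → 32.4914
row 2: Σ corner-gray over 15 cells = 6929  → 29.5839
row 3: Σ corner-gray over 15 cells = 7133  → 30.4549
row 4: Σ corner-gray over 15 cells = 8410  → 35.9071
row 5: Σ corner-gray over 15 cells = 8147  → 34.7842
row 6: Σ corner-gray over 15 cells = 8178  → 34.9166
row 7: Σ corner-gray over 15 cells = 6575  → 28.0724
row 8: Σ corner-gray over 15 cells = 5332  → 22.7654
row 9: Σ corner-gray over 15 cells = 6202  → 26.4799
row 10: Σ corner-gray over 15 cells = 7471  → 31.8980
row 11: Σ corner-gray over 15 cells = 8109  → 34.6220
row 12: Σ corner-gray over 15 cells = 6055  → 25.8523
row 13: Σ corner-gray over 15 cells = 6261  → 26.7318
row 14: Σ corner-gray over 15 cells = 7955  → 33.9644
Σ rows: total corner-gray = 108324  → 462.4971 mm³


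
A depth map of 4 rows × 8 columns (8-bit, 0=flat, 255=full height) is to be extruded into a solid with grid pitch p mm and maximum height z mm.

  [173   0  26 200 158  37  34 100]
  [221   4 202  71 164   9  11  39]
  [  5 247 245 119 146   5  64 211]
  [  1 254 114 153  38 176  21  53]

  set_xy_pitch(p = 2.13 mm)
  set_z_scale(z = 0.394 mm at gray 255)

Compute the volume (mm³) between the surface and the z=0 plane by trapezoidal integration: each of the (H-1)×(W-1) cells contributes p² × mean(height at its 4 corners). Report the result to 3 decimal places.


15.508

height_mm = gray/255 × 0.394; cell vol = 2.13² × mean(4 corners)
unit = 2.13² × 0.394 / (4×255) = 0.00175249 mm³ per gray-sum
row 0: Σ corner-gray over 7 cells = 2365  → 4.1446
row 1: Σ corner-gray over 7 cells = 3050  → 5.3451
row 2: Σ corner-gray over 7 cells = 3434  → 6.0180
Σ rows: total corner-gray = 8849  → 15.5078 mm³


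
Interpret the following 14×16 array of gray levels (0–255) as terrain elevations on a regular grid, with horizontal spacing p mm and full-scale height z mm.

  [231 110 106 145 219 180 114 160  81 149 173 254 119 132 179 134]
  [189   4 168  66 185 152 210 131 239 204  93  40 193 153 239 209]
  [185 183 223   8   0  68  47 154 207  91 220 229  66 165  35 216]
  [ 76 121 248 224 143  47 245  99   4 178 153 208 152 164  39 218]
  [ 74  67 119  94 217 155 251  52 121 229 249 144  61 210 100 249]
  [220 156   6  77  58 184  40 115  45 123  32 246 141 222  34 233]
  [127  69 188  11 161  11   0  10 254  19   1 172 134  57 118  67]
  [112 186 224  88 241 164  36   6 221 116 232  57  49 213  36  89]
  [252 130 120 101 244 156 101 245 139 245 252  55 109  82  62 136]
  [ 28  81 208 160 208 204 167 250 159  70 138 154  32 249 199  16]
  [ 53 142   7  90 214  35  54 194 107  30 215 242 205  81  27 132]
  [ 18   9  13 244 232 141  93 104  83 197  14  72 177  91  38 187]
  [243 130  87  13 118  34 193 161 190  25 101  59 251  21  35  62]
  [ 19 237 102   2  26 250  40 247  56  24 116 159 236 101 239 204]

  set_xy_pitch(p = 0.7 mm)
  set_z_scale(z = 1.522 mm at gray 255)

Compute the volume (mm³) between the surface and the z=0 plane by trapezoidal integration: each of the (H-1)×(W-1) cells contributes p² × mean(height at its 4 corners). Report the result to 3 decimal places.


height_mm = gray/255 × 1.522; cell vol = 0.7² × mean(4 corners)
unit = 0.7² × 1.522 / (4×255) = 0.000731157 mm³ per gray-sum
row 0: Σ corner-gray over 15 cells = 9159  → 6.6967
row 1: Σ corner-gray over 15 cells = 8345  → 6.1015
row 2: Σ corner-gray over 15 cells = 8137  → 5.9494
row 3: Σ corner-gray over 15 cells = 8805  → 6.4378
row 4: Σ corner-gray over 15 cells = 7872  → 5.7557
row 5: Σ corner-gray over 15 cells = 6015  → 4.3979
row 6: Σ corner-gray over 15 cells = 6543  → 4.7840
row 7: Σ corner-gray over 15 cells = 8409  → 6.1483
row 8: Σ corner-gray over 15 cells = 9072  → 6.6331
row 9: Σ corner-gray over 15 cells = 8073  → 5.9026
row 10: Σ corner-gray over 15 cells = 6692  → 4.8929
row 11: Σ corner-gray over 15 cells = 6362  → 4.6516
row 12: Σ corner-gray over 15 cells = 7034  → 5.1430
Σ rows: total corner-gray = 100518  → 73.4944 mm³

73.494


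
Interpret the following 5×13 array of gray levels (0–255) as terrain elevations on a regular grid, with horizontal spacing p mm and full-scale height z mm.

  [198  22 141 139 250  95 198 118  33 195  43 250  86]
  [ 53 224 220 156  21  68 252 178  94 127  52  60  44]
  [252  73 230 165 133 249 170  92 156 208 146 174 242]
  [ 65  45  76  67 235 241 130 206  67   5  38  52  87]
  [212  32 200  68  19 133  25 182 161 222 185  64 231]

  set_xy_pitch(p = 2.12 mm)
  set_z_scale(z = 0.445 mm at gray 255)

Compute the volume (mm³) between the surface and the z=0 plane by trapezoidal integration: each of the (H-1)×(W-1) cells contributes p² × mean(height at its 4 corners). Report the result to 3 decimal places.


height_mm = gray/255 × 0.445; cell vol = 2.12² × mean(4 corners)
unit = 2.12² × 0.445 / (4×255) = 0.00196079 mm³ per gray-sum
row 0: Σ corner-gray over 12 cells = 6253  → 12.2608
row 1: Σ corner-gray over 12 cells = 7087  → 13.8961
row 2: Σ corner-gray over 12 cells = 6562  → 12.8667
row 3: Σ corner-gray over 12 cells = 5501  → 10.7863
Σ rows: total corner-gray = 25403  → 49.8100 mm³

49.810


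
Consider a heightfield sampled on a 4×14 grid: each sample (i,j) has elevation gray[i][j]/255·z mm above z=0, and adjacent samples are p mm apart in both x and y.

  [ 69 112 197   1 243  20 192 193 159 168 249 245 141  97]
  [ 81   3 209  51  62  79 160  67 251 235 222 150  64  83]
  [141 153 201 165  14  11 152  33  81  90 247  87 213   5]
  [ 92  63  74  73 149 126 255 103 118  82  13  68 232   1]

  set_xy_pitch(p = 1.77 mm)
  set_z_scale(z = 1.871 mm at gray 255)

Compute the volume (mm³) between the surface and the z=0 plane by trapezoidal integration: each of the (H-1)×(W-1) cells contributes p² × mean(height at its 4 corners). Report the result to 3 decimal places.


111.665

height_mm = gray/255 × 1.871; cell vol = 1.77² × mean(4 corners)
unit = 1.77² × 1.871 / (4×255) = 0.00574672 mm³ per gray-sum
row 0: Σ corner-gray over 13 cells = 7276  → 41.8131
row 1: Σ corner-gray over 13 cells = 6310  → 36.2618
row 2: Σ corner-gray over 13 cells = 5845  → 33.5896
Σ rows: total corner-gray = 19431  → 111.6645 mm³


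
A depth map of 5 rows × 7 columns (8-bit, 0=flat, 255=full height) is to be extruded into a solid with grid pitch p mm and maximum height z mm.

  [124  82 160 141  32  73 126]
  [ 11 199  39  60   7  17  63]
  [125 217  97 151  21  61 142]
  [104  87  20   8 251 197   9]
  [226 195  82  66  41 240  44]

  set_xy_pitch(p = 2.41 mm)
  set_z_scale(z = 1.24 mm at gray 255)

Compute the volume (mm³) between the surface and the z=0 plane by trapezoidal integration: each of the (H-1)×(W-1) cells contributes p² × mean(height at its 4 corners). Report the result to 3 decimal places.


height_mm = gray/255 × 1.24; cell vol = 2.41² × mean(4 corners)
unit = 2.41² × 1.24 / (4×255) = 0.00706083 mm³ per gray-sum
row 0: Σ corner-gray over 6 cells = 1944  → 13.7262
row 1: Σ corner-gray over 6 cells = 2079  → 14.6795
row 2: Σ corner-gray over 6 cells = 2600  → 18.3582
row 3: Σ corner-gray over 6 cells = 2757  → 19.4667
Σ rows: total corner-gray = 9380  → 66.2306 mm³

66.231


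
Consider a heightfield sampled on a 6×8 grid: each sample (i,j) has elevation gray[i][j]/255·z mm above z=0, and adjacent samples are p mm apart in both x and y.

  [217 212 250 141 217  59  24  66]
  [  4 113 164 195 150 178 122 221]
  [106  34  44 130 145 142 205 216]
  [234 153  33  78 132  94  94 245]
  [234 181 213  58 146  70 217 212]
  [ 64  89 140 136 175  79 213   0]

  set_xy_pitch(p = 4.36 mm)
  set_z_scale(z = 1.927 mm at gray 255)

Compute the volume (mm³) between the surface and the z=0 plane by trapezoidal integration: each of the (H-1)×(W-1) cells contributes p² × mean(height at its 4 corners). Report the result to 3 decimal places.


686.841

height_mm = gray/255 × 1.927; cell vol = 4.36² × mean(4 corners)
unit = 4.36² × 1.927 / (4×255) = 0.0359132 mm³ per gray-sum
row 0: Σ corner-gray over 7 cells = 4158  → 149.3272
row 1: Σ corner-gray over 7 cells = 3791  → 136.1471
row 2: Σ corner-gray over 7 cells = 3369  → 120.9917
row 3: Σ corner-gray over 7 cells = 3863  → 138.7328
row 4: Σ corner-gray over 7 cells = 3944  → 141.6418
Σ rows: total corner-gray = 19125  → 686.8406 mm³


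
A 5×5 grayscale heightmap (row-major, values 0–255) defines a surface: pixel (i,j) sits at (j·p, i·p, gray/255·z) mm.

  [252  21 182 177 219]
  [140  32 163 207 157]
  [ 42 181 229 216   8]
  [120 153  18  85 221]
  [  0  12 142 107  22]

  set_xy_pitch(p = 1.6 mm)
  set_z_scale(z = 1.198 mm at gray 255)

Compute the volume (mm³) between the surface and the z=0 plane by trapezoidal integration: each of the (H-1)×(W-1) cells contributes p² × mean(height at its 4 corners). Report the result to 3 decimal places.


height_mm = gray/255 × 1.198; cell vol = 1.6² × mean(4 corners)
unit = 1.6² × 1.198 / (4×255) = 0.00300675 mm³ per gray-sum
row 0: Σ corner-gray over 4 cells = 2332  → 7.0117
row 1: Σ corner-gray over 4 cells = 2403  → 7.2252
row 2: Σ corner-gray over 4 cells = 2155  → 6.4795
row 3: Σ corner-gray over 4 cells = 1397  → 4.2004
Σ rows: total corner-gray = 8287  → 24.9169 mm³

24.917


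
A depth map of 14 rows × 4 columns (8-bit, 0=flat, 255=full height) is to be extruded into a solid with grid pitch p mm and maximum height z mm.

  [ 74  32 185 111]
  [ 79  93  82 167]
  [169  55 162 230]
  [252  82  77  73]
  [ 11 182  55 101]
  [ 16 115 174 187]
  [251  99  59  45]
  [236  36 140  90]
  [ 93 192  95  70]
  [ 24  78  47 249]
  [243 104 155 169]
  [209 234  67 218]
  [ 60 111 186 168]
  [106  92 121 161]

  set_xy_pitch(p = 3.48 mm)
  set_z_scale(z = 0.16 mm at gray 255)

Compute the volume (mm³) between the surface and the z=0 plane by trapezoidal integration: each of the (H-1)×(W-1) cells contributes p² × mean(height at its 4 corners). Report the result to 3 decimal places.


35.813

height_mm = gray/255 × 0.16; cell vol = 3.48² × mean(4 corners)
unit = 3.48² × 0.16 / (4×255) = 0.00189967 mm³ per gray-sum
row 0: Σ corner-gray over 3 cells = 1215  → 2.3081
row 1: Σ corner-gray over 3 cells = 1429  → 2.7146
row 2: Σ corner-gray over 3 cells = 1476  → 2.8039
row 3: Σ corner-gray over 3 cells = 1229  → 2.3347
row 4: Σ corner-gray over 3 cells = 1367  → 2.5968
row 5: Σ corner-gray over 3 cells = 1393  → 2.6462
row 6: Σ corner-gray over 3 cells = 1290  → 2.4506
row 7: Σ corner-gray over 3 cells = 1415  → 2.6880
row 8: Σ corner-gray over 3 cells = 1260  → 2.3936
row 9: Σ corner-gray over 3 cells = 1453  → 2.7602
row 10: Σ corner-gray over 3 cells = 1959  → 3.7215
row 11: Σ corner-gray over 3 cells = 1851  → 3.5163
row 12: Σ corner-gray over 3 cells = 1515  → 2.8780
Σ rows: total corner-gray = 18852  → 35.8126 mm³


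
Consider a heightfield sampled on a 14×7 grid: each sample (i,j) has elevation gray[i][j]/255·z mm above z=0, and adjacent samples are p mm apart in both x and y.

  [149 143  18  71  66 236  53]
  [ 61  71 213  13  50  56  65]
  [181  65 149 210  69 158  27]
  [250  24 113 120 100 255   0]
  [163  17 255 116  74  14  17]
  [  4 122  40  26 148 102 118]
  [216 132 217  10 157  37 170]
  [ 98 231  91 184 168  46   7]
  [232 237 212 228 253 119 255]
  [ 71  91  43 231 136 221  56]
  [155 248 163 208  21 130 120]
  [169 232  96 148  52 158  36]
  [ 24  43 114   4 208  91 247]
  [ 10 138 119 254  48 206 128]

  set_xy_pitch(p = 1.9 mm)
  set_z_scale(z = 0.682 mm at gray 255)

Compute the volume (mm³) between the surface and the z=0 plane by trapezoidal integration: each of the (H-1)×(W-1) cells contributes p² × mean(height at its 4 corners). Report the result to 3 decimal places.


93.127

height_mm = gray/255 × 0.682; cell vol = 1.9² × mean(4 corners)
unit = 1.9² × 0.682 / (4×255) = 0.00241375 mm³ per gray-sum
row 0: Σ corner-gray over 6 cells = 2202  → 5.3151
row 1: Σ corner-gray over 6 cells = 2442  → 5.8944
row 2: Σ corner-gray over 6 cells = 2984  → 7.2026
row 3: Σ corner-gray over 6 cells = 2606  → 6.2902
row 4: Σ corner-gray over 6 cells = 2130  → 5.1413
row 5: Σ corner-gray over 6 cells = 2490  → 6.0102
row 6: Σ corner-gray over 6 cells = 3037  → 7.3305
row 7: Σ corner-gray over 6 cells = 4130  → 9.9688
row 8: Σ corner-gray over 6 cells = 4156  → 10.0315
row 9: Σ corner-gray over 6 cells = 3386  → 8.1729
row 10: Σ corner-gray over 6 cells = 3392  → 8.1874
row 11: Σ corner-gray over 6 cells = 2768  → 6.6812
row 12: Σ corner-gray over 6 cells = 2859  → 6.9009
Σ rows: total corner-gray = 38582  → 93.1271 mm³


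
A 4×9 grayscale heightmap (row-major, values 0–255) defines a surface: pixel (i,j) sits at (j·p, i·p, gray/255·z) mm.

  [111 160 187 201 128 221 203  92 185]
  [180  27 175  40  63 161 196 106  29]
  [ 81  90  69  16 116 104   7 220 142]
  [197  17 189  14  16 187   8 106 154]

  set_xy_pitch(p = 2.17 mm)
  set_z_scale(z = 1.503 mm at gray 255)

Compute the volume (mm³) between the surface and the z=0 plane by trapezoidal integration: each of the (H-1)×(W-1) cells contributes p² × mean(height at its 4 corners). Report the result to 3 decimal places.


height_mm = gray/255 × 1.503; cell vol = 2.17² × mean(4 corners)
unit = 2.17² × 1.503 / (4×255) = 0.0069387 mm³ per gray-sum
row 0: Σ corner-gray over 8 cells = 4425  → 30.7038
row 1: Σ corner-gray over 8 cells = 3212  → 22.2871
row 2: Σ corner-gray over 8 cells = 2892  → 20.0667
Σ rows: total corner-gray = 10529  → 73.0576 mm³

73.058


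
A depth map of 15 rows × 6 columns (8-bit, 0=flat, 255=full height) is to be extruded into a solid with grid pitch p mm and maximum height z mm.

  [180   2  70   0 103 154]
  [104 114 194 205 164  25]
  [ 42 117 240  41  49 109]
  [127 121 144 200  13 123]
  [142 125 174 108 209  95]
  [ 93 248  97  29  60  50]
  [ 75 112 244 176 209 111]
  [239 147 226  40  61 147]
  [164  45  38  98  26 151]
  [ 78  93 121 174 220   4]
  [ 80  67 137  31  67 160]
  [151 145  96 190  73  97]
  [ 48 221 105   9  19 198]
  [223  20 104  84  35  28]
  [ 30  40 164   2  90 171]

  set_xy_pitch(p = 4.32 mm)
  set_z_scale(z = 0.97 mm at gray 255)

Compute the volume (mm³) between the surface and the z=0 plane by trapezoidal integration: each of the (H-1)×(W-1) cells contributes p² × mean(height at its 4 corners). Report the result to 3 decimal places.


559.847

height_mm = gray/255 × 0.97; cell vol = 4.32² × mean(4 corners)
unit = 4.32² × 0.97 / (4×255) = 0.0177476 mm³ per gray-sum
row 0: Σ corner-gray over 5 cells = 2167  → 38.4590
row 1: Σ corner-gray over 5 cells = 2528  → 44.8659
row 2: Σ corner-gray over 5 cells = 2251  → 39.9498
row 3: Σ corner-gray over 5 cells = 2675  → 47.4748
row 4: Σ corner-gray over 5 cells = 2480  → 44.0140
row 5: Σ corner-gray over 5 cells = 2679  → 47.5458
row 6: Σ corner-gray over 5 cells = 3002  → 53.2782
row 7: Σ corner-gray over 5 cells = 2063  → 36.6133
row 8: Σ corner-gray over 5 cells = 2027  → 35.9743
row 9: Σ corner-gray over 5 cells = 2142  → 38.0153
row 10: Σ corner-gray over 5 cells = 2100  → 37.2699
row 11: Σ corner-gray over 5 cells = 2210  → 39.2221
row 12: Σ corner-gray over 5 cells = 1691  → 30.0112
row 13: Σ corner-gray over 5 cells = 1530  → 27.1538
Σ rows: total corner-gray = 31545  → 559.8473 mm³


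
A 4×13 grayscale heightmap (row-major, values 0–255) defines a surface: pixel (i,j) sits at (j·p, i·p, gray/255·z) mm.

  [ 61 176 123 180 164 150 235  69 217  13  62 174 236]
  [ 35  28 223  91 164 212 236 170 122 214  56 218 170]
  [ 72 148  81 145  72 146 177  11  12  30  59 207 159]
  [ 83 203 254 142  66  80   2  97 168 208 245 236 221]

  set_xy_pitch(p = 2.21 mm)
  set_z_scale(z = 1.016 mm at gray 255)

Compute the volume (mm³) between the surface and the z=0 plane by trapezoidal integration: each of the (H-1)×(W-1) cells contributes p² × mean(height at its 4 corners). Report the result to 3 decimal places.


93.840

height_mm = gray/255 × 1.016; cell vol = 2.21² × mean(4 corners)
unit = 2.21² × 1.016 / (4×255) = 0.00486495 mm³ per gray-sum
row 0: Σ corner-gray over 12 cells = 7096  → 34.5217
row 1: Σ corner-gray over 12 cells = 6080  → 29.5789
row 2: Σ corner-gray over 12 cells = 6113  → 29.7394
Σ rows: total corner-gray = 19289  → 93.8400 mm³


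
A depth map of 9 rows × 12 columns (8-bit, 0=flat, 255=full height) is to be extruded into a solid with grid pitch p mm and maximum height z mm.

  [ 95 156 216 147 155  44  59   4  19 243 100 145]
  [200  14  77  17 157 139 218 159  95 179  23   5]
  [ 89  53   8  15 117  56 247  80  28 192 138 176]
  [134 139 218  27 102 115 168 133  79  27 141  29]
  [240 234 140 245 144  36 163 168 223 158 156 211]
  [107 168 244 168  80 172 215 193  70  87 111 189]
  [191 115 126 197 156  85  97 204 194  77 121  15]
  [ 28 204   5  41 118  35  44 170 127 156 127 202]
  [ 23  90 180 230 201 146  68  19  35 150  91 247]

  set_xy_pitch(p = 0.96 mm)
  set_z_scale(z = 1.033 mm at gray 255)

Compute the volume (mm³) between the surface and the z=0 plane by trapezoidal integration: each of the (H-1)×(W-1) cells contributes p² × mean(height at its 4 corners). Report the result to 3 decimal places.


40.869

height_mm = gray/255 × 1.033; cell vol = 0.96² × mean(4 corners)
unit = 0.96² × 1.033 / (4×255) = 0.000933346 mm³ per gray-sum
row 0: Σ corner-gray over 11 cells = 4887  → 4.5613
row 1: Σ corner-gray over 11 cells = 4494  → 4.1945
row 2: Σ corner-gray over 11 cells = 4594  → 4.2878
row 3: Σ corner-gray over 11 cells = 6246  → 5.8297
row 4: Σ corner-gray over 11 cells = 7097  → 6.6240
row 5: Σ corner-gray over 11 cells = 6262  → 5.8446
row 6: Σ corner-gray over 11 cells = 5234  → 4.8851
row 7: Σ corner-gray over 11 cells = 4974  → 4.6425
Σ rows: total corner-gray = 43788  → 40.8693 mm³


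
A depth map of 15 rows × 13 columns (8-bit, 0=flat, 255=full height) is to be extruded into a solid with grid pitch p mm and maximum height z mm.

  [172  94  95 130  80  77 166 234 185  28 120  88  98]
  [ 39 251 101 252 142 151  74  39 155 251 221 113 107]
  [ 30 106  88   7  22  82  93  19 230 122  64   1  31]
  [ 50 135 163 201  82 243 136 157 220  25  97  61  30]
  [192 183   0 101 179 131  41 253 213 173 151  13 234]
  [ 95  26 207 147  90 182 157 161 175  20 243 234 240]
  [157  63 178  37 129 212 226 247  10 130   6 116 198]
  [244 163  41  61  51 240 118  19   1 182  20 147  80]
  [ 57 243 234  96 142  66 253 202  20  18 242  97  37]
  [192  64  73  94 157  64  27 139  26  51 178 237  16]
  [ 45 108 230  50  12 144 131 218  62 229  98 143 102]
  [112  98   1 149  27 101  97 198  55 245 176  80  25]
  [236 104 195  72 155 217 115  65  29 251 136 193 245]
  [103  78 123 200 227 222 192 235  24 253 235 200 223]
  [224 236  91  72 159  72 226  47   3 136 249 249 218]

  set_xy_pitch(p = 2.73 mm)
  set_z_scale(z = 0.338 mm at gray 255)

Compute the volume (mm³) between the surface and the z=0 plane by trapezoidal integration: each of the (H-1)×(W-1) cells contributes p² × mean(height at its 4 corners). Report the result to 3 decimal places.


213.712

height_mm = gray/255 × 0.338; cell vol = 2.73² × mean(4 corners)
unit = 2.73² × 0.338 / (4×255) = 0.00246969 mm³ per gray-sum
row 0: Σ corner-gray over 12 cells = 6510  → 16.0777
row 1: Σ corner-gray over 12 cells = 5375  → 13.2746
row 2: Σ corner-gray over 12 cells = 4849  → 11.9755
row 3: Σ corner-gray over 12 cells = 6422  → 15.8603
row 4: Σ corner-gray over 12 cells = 6921  → 17.0927
row 5: Σ corner-gray over 12 cells = 6682  → 16.5024
row 6: Σ corner-gray over 12 cells = 5473  → 13.5166
row 7: Σ corner-gray over 12 cells = 5730  → 14.1513
row 8: Σ corner-gray over 12 cells = 5748  → 14.1958
row 9: Σ corner-gray over 12 cells = 5425  → 13.3980
row 10: Σ corner-gray over 12 cells = 5588  → 13.8006
row 11: Σ corner-gray over 12 cells = 6136  → 15.1540
row 12: Σ corner-gray over 12 cells = 7849  → 19.3846
row 13: Σ corner-gray over 12 cells = 7826  → 19.3278
Σ rows: total corner-gray = 86534  → 213.7118 mm³


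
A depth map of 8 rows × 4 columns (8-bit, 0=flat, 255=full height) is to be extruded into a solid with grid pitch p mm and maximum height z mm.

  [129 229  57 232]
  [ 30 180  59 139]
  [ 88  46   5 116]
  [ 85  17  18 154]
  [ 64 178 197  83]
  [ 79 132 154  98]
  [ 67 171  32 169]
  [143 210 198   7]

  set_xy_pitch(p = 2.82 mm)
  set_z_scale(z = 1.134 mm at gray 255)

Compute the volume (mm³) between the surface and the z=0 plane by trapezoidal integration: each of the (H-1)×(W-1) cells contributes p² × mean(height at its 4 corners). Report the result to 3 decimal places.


79.562

height_mm = gray/255 × 1.134; cell vol = 2.82² × mean(4 corners)
unit = 2.82² × 1.134 / (4×255) = 0.0088412 mm³ per gray-sum
row 0: Σ corner-gray over 3 cells = 1580  → 13.9691
row 1: Σ corner-gray over 3 cells = 953  → 8.4257
row 2: Σ corner-gray over 3 cells = 615  → 5.4373
row 3: Σ corner-gray over 3 cells = 1206  → 10.6625
row 4: Σ corner-gray over 3 cells = 1646  → 14.5526
row 5: Σ corner-gray over 3 cells = 1391  → 12.2981
row 6: Σ corner-gray over 3 cells = 1608  → 14.2166
Σ rows: total corner-gray = 8999  → 79.5619 mm³


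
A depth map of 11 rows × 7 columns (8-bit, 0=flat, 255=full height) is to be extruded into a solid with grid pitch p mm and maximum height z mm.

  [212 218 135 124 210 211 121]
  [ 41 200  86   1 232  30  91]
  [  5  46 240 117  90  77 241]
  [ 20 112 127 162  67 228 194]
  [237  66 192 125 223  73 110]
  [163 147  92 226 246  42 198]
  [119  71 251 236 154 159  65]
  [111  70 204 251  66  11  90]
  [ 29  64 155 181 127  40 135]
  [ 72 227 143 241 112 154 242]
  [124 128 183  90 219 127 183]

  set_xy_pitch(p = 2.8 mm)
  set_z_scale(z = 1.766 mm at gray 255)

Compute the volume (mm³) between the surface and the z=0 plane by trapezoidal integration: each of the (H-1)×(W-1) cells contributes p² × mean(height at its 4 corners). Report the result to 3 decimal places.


height_mm = gray/255 × 1.766; cell vol = 2.8² × mean(4 corners)
unit = 2.8² × 1.766 / (4×255) = 0.013574 mm³ per gray-sum
row 0: Σ corner-gray over 6 cells = 3359  → 45.5949
row 1: Σ corner-gray over 6 cells = 2616  → 35.5095
row 2: Σ corner-gray over 6 cells = 2992  → 40.6133
row 3: Σ corner-gray over 6 cells = 3311  → 44.9434
row 4: Σ corner-gray over 6 cells = 3572  → 48.4862
row 5: Σ corner-gray over 6 cells = 3793  → 51.4860
row 6: Σ corner-gray over 6 cells = 3331  → 45.2149
row 7: Σ corner-gray over 6 cells = 2703  → 36.6904
row 8: Σ corner-gray over 6 cells = 3366  → 45.6900
row 9: Σ corner-gray over 6 cells = 3869  → 52.5177
Σ rows: total corner-gray = 32912  → 446.7462 mm³

446.746


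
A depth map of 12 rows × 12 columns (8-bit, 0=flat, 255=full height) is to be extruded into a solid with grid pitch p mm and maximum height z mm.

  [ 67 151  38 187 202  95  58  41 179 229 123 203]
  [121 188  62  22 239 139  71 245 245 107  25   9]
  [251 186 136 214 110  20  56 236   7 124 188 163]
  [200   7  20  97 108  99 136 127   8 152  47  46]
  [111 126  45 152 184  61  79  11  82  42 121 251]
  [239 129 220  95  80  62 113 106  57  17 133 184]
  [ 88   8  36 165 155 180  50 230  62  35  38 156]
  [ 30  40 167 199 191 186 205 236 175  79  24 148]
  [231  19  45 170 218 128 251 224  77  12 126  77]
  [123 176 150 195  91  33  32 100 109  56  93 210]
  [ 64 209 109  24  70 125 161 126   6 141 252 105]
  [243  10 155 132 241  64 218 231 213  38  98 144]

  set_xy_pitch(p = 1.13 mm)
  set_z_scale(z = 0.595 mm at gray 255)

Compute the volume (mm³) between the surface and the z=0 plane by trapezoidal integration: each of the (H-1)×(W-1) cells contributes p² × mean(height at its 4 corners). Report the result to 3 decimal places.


height_mm = gray/255 × 0.595; cell vol = 1.13² × mean(4 corners)
unit = 1.13² × 0.595 / (4×255) = 0.000744858 mm³ per gray-sum
row 0: Σ corner-gray over 11 cells = 5692  → 4.2397
row 1: Σ corner-gray over 11 cells = 5784  → 4.3083
row 2: Σ corner-gray over 11 cells = 4816  → 3.5872
row 3: Σ corner-gray over 11 cells = 4016  → 2.9914
row 4: Σ corner-gray over 11 cells = 4615  → 3.4375
row 5: Σ corner-gray over 11 cells = 4609  → 3.4331
row 6: Σ corner-gray over 11 cells = 5344  → 3.9805
row 7: Σ corner-gray over 11 cells = 6030  → 4.4915
row 8: Σ corner-gray over 11 cells = 5251  → 3.9113
row 9: Σ corner-gray over 11 cells = 5018  → 3.7377
row 10: Σ corner-gray over 11 cells = 5802  → 4.3217
Σ rows: total corner-gray = 56977  → 42.4398 mm³

42.440


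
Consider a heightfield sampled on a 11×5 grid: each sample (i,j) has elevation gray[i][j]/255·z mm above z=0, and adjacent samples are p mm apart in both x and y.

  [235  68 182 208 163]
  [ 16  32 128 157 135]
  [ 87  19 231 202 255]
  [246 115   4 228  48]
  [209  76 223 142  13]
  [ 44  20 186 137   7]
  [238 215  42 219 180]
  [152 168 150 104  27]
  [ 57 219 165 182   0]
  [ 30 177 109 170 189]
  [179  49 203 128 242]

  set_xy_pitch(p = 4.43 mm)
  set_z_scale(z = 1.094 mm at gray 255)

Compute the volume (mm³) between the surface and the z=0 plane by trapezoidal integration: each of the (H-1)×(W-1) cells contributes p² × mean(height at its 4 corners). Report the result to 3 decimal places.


height_mm = gray/255 × 1.094; cell vol = 4.43² × mean(4 corners)
unit = 4.43² × 1.094 / (4×255) = 0.0210487 mm³ per gray-sum
row 0: Σ corner-gray over 4 cells = 2099  → 44.1812
row 1: Σ corner-gray over 4 cells = 2031  → 42.7498
row 2: Σ corner-gray over 4 cells = 2234  → 47.0227
row 3: Σ corner-gray over 4 cells = 2092  → 44.0338
row 4: Σ corner-gray over 4 cells = 1841  → 38.7506
row 5: Σ corner-gray over 4 cells = 2107  → 44.3495
row 6: Σ corner-gray over 4 cells = 2393  → 50.3695
row 7: Σ corner-gray over 4 cells = 2212  → 46.5597
row 8: Σ corner-gray over 4 cells = 2320  → 48.8329
row 9: Σ corner-gray over 4 cells = 2312  → 48.6645
Σ rows: total corner-gray = 21641  → 455.5142 mm³

455.514


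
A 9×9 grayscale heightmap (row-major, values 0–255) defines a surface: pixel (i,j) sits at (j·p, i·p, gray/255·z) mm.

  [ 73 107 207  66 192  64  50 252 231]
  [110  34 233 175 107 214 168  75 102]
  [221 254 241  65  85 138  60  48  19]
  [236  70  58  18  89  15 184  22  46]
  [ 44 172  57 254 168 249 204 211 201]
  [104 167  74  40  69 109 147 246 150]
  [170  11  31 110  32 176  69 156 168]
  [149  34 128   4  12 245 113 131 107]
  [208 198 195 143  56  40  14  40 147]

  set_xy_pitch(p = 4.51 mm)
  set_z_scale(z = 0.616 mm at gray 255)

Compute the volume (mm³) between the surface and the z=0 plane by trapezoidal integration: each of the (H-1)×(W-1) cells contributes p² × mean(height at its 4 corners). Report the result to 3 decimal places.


height_mm = gray/255 × 0.616; cell vol = 4.51² × mean(4 corners)
unit = 4.51² × 0.616 / (4×255) = 0.0122838 mm³ per gray-sum
row 0: Σ corner-gray over 8 cells = 4404  → 54.0980
row 1: Σ corner-gray over 8 cells = 4246  → 52.1571
row 2: Σ corner-gray over 8 cells = 3216  → 39.5048
row 3: Σ corner-gray over 8 cells = 4069  → 49.9829
row 4: Σ corner-gray over 8 cells = 4833  → 59.3677
row 5: Σ corner-gray over 8 cells = 3466  → 42.5757
row 6: Σ corner-gray over 8 cells = 3098  → 38.0553
row 7: Σ corner-gray over 8 cells = 3317  → 40.7454
Σ rows: total corner-gray = 30649  → 376.4870 mm³

376.487


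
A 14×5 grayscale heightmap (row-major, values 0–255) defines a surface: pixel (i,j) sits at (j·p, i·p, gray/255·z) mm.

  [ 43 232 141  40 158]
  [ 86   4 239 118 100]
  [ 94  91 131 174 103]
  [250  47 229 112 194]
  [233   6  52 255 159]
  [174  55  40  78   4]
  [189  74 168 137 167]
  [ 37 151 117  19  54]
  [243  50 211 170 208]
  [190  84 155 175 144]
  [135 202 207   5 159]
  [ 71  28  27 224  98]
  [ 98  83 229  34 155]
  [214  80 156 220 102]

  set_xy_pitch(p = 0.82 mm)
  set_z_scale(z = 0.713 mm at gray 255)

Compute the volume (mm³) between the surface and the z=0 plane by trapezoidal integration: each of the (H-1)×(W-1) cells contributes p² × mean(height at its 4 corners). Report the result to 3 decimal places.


height_mm = gray/255 × 0.713; cell vol = 0.82² × mean(4 corners)
unit = 0.82² × 0.713 / (4×255) = 0.000470021 mm³ per gray-sum
row 0: Σ corner-gray over 4 cells = 1935  → 0.9095
row 1: Σ corner-gray over 4 cells = 1897  → 0.8916
row 2: Σ corner-gray over 4 cells = 2209  → 1.0383
row 3: Σ corner-gray over 4 cells = 2238  → 1.0519
row 4: Σ corner-gray over 4 cells = 1542  → 0.7248
row 5: Σ corner-gray over 4 cells = 1638  → 0.7699
row 6: Σ corner-gray over 4 cells = 1779  → 0.8362
row 7: Σ corner-gray over 4 cells = 1978  → 0.9297
row 8: Σ corner-gray over 4 cells = 2475  → 1.1633
row 9: Σ corner-gray over 4 cells = 2284  → 1.0735
row 10: Σ corner-gray over 4 cells = 1849  → 0.8691
row 11: Σ corner-gray over 4 cells = 1672  → 0.7859
row 12: Σ corner-gray over 4 cells = 2173  → 1.0214
Σ rows: total corner-gray = 25669  → 12.0650 mm³

12.065


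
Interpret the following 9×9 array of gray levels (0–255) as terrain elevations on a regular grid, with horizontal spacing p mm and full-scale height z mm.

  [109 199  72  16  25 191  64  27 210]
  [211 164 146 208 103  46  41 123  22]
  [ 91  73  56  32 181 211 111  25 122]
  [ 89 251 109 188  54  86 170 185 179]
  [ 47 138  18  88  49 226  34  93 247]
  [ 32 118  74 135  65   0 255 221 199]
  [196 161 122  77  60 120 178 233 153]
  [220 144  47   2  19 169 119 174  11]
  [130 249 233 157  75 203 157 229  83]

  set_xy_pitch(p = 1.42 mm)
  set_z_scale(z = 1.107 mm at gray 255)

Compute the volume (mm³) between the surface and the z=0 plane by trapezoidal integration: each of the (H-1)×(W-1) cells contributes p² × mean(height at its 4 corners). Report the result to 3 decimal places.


67.341

height_mm = gray/255 × 1.107; cell vol = 1.42² × mean(4 corners)
unit = 1.42² × 1.107 / (4×255) = 0.00218839 mm³ per gray-sum
row 0: Σ corner-gray over 8 cells = 3402  → 7.4449
row 1: Σ corner-gray over 8 cells = 3486  → 7.6287
row 2: Σ corner-gray over 8 cells = 3945  → 8.6332
row 3: Σ corner-gray over 8 cells = 3940  → 8.6222
row 4: Σ corner-gray over 8 cells = 3553  → 7.7753
row 5: Σ corner-gray over 8 cells = 4218  → 9.2306
row 6: Σ corner-gray over 8 cells = 3830  → 8.3815
row 7: Σ corner-gray over 8 cells = 4398  → 9.6245
Σ rows: total corner-gray = 30772  → 67.3410 mm³


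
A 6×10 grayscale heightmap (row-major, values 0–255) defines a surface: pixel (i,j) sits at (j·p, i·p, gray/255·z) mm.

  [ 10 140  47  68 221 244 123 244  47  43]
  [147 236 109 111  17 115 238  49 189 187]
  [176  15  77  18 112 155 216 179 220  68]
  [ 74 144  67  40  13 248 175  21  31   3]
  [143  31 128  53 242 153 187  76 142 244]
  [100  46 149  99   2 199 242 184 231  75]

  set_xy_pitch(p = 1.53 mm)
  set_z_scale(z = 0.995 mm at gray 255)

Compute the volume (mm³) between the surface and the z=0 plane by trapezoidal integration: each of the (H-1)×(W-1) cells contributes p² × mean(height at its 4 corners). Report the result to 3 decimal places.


50.493

height_mm = gray/255 × 0.995; cell vol = 1.53² × mean(4 corners)
unit = 1.53² × 0.995 / (4×255) = 0.00228352 mm³ per gray-sum
row 0: Σ corner-gray over 9 cells = 4783  → 10.9221
row 1: Σ corner-gray over 9 cells = 4690  → 10.7097
row 2: Σ corner-gray over 9 cells = 3783  → 8.6386
row 3: Σ corner-gray over 9 cells = 3966  → 9.0565
row 4: Σ corner-gray over 9 cells = 4890  → 11.1664
Σ rows: total corner-gray = 22112  → 50.4933 mm³


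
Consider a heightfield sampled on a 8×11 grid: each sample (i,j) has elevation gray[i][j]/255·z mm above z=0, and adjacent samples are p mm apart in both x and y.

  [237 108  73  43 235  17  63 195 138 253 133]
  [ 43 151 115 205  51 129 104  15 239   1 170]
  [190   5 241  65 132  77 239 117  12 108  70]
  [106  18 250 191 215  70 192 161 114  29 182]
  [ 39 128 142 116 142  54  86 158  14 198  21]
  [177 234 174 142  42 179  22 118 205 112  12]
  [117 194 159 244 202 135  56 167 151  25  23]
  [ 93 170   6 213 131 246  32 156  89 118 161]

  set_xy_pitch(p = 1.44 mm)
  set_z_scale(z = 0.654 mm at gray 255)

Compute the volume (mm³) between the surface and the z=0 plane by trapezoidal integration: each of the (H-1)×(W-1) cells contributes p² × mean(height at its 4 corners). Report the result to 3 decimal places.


height_mm = gray/255 × 0.654; cell vol = 1.44² × mean(4 corners)
unit = 1.44² × 0.654 / (4×255) = 0.00132954 mm³ per gray-sum
row 0: Σ corner-gray over 10 cells = 4853  → 6.4523
row 1: Σ corner-gray over 10 cells = 4485  → 5.9630
row 2: Σ corner-gray over 10 cells = 5020  → 6.6743
row 3: Σ corner-gray over 10 cells = 4904  → 6.5201
row 4: Σ corner-gray over 10 cells = 4781  → 6.3565
row 5: Σ corner-gray over 10 cells = 5451  → 7.2473
row 6: Σ corner-gray over 10 cells = 5382  → 7.1556
Σ rows: total corner-gray = 34876  → 46.3692 mm³

46.369


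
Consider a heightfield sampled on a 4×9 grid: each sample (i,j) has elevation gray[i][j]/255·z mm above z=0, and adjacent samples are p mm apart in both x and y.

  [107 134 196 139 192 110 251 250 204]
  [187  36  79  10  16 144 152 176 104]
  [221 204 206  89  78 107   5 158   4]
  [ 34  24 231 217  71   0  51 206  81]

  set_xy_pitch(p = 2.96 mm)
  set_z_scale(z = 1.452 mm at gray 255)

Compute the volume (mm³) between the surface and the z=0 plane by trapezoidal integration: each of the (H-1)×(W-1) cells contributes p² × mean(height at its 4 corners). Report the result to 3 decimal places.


142.709

height_mm = gray/255 × 1.452; cell vol = 2.96² × mean(4 corners)
unit = 2.96² × 1.452 / (4×255) = 0.0124724 mm³ per gray-sum
row 0: Σ corner-gray over 8 cells = 4372  → 54.5293
row 1: Σ corner-gray over 8 cells = 3436  → 42.8552
row 2: Σ corner-gray over 8 cells = 3634  → 45.3247
Σ rows: total corner-gray = 11442  → 142.7091 mm³


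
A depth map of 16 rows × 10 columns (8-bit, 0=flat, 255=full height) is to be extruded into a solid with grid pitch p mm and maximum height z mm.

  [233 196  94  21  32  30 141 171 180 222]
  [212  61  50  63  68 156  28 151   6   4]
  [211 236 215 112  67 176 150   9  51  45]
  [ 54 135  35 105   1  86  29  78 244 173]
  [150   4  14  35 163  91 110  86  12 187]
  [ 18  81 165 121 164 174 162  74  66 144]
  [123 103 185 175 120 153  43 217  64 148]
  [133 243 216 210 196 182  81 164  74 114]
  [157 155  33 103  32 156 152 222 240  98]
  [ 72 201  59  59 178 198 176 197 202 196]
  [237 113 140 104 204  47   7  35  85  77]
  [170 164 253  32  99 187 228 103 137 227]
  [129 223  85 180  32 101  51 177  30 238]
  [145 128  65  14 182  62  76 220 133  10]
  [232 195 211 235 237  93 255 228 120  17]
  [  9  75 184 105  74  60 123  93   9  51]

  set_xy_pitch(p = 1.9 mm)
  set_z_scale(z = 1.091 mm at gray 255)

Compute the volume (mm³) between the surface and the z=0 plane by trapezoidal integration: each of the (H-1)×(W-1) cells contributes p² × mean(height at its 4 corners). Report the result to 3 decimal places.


height_mm = gray/255 × 1.091; cell vol = 1.9² × mean(4 corners)
unit = 1.9² × 1.091 / (4×255) = 0.00386128 mm³ per gray-sum
row 0: Σ corner-gray over 9 cells = 3567  → 13.7732
row 1: Σ corner-gray over 9 cells = 3670  → 14.1709
row 2: Σ corner-gray over 9 cells = 3941  → 15.2173
row 3: Σ corner-gray over 9 cells = 3020  → 11.6611
row 4: Σ corner-gray over 9 cells = 3543  → 13.6805
row 5: Σ corner-gray over 9 cells = 4567  → 17.6345
row 6: Σ corner-gray over 9 cells = 5370  → 20.7351
row 7: Σ corner-gray over 9 cells = 5420  → 20.9282
row 8: Σ corner-gray over 9 cells = 5249  → 20.2679
row 9: Σ corner-gray over 9 cells = 4592  → 17.7310
row 10: Σ corner-gray over 9 cells = 4587  → 17.7117
row 11: Σ corner-gray over 9 cells = 4928  → 19.0284
row 12: Σ corner-gray over 9 cells = 4040  → 15.5996
row 13: Σ corner-gray over 9 cells = 5312  → 20.5111
row 14: Σ corner-gray over 9 cells = 4903  → 18.9319
Σ rows: total corner-gray = 66709  → 257.5824 mm³

257.582
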